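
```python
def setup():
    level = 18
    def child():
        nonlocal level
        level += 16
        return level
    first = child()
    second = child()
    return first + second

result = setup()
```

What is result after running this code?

Step 1: level starts at 18.
Step 2: First call: level = 18 + 16 = 34, returns 34.
Step 3: Second call: level = 34 + 16 = 50, returns 50.
Step 4: result = 34 + 50 = 84

The answer is 84.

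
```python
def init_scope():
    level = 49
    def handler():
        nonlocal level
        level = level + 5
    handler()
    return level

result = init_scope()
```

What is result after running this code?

Step 1: init_scope() sets level = 49.
Step 2: handler() uses nonlocal to modify level in init_scope's scope: level = 49 + 5 = 54.
Step 3: init_scope() returns the modified level = 54

The answer is 54.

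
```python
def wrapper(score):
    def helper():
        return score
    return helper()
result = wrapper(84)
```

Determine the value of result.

Step 1: wrapper(84) binds parameter score = 84.
Step 2: helper() looks up score in enclosing scope and finds the parameter score = 84.
Step 3: result = 84

The answer is 84.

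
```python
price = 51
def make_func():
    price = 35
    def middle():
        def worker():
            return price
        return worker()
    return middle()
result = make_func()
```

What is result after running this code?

Step 1: make_func() defines price = 35. middle() and worker() have no local price.
Step 2: worker() checks local (none), enclosing middle() (none), enclosing make_func() and finds price = 35.
Step 3: result = 35

The answer is 35.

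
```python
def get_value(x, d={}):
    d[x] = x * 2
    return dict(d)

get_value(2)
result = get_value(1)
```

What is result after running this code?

Step 1: Mutable default dict is shared across calls.
Step 2: First call adds 2: 4. Second call adds 1: 2.
Step 3: result = {2: 4, 1: 2}

The answer is {2: 4, 1: 2}.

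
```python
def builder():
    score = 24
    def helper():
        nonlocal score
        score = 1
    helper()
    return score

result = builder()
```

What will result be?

Step 1: builder() sets score = 24.
Step 2: helper() uses nonlocal to reassign score = 1.
Step 3: result = 1

The answer is 1.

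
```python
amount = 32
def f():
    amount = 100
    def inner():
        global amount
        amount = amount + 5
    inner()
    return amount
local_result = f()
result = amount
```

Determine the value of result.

Step 1: Global amount = 32. f() creates local amount = 100.
Step 2: inner() declares global amount and adds 5: global amount = 32 + 5 = 37.
Step 3: f() returns its local amount = 100 (unaffected by inner).
Step 4: result = global amount = 37

The answer is 37.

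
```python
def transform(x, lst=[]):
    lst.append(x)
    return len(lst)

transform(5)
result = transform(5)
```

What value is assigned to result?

Step 1: Mutable default list persists between calls.
Step 2: First call: lst = [5], len = 1. Second call: lst = [5, 5], len = 2.
Step 3: result = 2

The answer is 2.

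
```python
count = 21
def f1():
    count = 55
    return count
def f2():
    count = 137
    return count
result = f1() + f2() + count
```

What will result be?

Step 1: Each function shadows global count with its own local.
Step 2: f1() returns 55, f2() returns 137.
Step 3: Global count = 21 is unchanged. result = 55 + 137 + 21 = 213

The answer is 213.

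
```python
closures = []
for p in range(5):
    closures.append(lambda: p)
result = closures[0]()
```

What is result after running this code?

Step 1: The loop creates 5 lambdas, all referencing the same variable p.
Step 2: After the loop, p = 4 (final value).
Step 3: closures[0]() looks up p at call time and finds 4. This is the late binding gotcha. result = 4

The answer is 4.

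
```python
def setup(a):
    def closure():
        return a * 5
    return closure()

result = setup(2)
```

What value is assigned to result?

Step 1: setup(2) binds parameter a = 2.
Step 2: closure() accesses a = 2 from enclosing scope.
Step 3: result = 2 * 5 = 10

The answer is 10.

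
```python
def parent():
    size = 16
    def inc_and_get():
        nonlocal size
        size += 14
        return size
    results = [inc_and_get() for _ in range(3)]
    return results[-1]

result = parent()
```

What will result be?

Step 1: size = 16.
Step 2: Three calls to inc_and_get(), each adding 14.
Step 3: Last value = 16 + 14 * 3 = 58

The answer is 58.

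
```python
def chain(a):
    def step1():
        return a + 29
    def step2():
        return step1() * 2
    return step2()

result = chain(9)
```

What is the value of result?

Step 1: chain(9) captures a = 9.
Step 2: step2() calls step1() which returns 9 + 29 = 38.
Step 3: step2() returns 38 * 2 = 76

The answer is 76.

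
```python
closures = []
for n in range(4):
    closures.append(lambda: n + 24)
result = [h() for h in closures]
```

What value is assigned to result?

Step 1: All lambdas capture n by reference. After the loop, n = 3.
Step 2: Each call returns 3 + 24 = 27.
Step 3: result = [27, 27, 27, 27]

The answer is [27, 27, 27, 27].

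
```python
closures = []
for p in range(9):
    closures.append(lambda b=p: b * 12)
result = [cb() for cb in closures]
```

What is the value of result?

Step 1: Default arg b=p captures p at each iteration.
Step 2: closures[k] has b defaulting to k, returns k * 12.
Step 3: result = [0, 12, 24, 36, 48, 60, 72, 84, 96]

The answer is [0, 12, 24, 36, 48, 60, 72, 84, 96].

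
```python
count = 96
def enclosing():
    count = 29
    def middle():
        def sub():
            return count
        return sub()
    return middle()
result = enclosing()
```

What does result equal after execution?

Step 1: enclosing() defines count = 29. middle() and sub() have no local count.
Step 2: sub() checks local (none), enclosing middle() (none), enclosing enclosing() and finds count = 29.
Step 3: result = 29

The answer is 29.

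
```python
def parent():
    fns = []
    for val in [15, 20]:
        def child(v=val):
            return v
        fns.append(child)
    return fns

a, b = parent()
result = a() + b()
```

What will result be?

Step 1: Default argument v=val captures val at each iteration.
Step 2: a() returns 15 (captured at first iteration), b() returns 20 (captured at second).
Step 3: result = 15 + 20 = 35

The answer is 35.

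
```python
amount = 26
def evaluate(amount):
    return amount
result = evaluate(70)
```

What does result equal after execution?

Step 1: Global amount = 26.
Step 2: evaluate(70) takes parameter amount = 70, which shadows the global.
Step 3: result = 70

The answer is 70.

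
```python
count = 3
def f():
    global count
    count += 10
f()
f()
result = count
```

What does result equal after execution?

Step 1: count = 3.
Step 2: First f(): count = 3 + 10 = 13.
Step 3: Second f(): count = 13 + 10 = 23. result = 23

The answer is 23.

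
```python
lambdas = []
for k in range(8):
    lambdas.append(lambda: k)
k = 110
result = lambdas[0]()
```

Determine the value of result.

Step 1: Lambdas capture the variable k by reference, not by value.
Step 2: After the loop, k is reassigned to 110.
Step 3: lambdas[0]() looks up the current k = 110. result = 110

The answer is 110.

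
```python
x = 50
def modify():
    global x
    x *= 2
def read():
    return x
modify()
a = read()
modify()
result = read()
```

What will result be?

Step 1: x = 50.
Step 2: First modify(): x = 50 * 2 = 100.
Step 3: Second modify(): x = 100 * 2 = 200.
Step 4: read() returns 200

The answer is 200.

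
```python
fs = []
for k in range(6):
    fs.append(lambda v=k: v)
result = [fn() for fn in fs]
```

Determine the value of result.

Step 1: Default arg v=k captures k at each iteration.
Step 2: Each lambda has its own default: 0, 1, ..., 5.
Step 3: result = [0, 1, 2, 3, 4, 5]

The answer is [0, 1, 2, 3, 4, 5].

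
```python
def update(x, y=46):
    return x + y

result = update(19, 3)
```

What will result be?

Step 1: update(19, 3) overrides default y with 3.
Step 2: Returns 19 + 3 = 22.
Step 3: result = 22

The answer is 22.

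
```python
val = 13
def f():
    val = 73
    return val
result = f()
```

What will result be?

Step 1: Global val = 13.
Step 2: f() creates local val = 73, shadowing the global.
Step 3: Returns local val = 73. result = 73

The answer is 73.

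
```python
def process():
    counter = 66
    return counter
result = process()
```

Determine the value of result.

Step 1: process() defines counter = 66 in its local scope.
Step 2: return counter finds the local variable counter = 66.
Step 3: result = 66

The answer is 66.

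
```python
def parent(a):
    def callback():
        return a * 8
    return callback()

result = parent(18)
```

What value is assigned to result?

Step 1: parent(18) binds parameter a = 18.
Step 2: callback() accesses a = 18 from enclosing scope.
Step 3: result = 18 * 8 = 144

The answer is 144.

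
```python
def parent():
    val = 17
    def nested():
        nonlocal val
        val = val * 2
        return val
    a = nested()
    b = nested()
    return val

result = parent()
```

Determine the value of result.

Step 1: val starts at 17.
Step 2: First nested(): val = 17 * 2 = 34.
Step 3: Second nested(): val = 34 * 2 = 68.
Step 4: result = 68

The answer is 68.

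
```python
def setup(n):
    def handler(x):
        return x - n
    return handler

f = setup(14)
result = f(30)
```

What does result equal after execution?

Step 1: setup(14) creates a closure capturing n = 14.
Step 2: f(30) computes 30 - 14 = 16.
Step 3: result = 16

The answer is 16.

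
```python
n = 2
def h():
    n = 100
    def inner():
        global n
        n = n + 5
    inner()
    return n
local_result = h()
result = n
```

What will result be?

Step 1: Global n = 2. h() creates local n = 100.
Step 2: inner() declares global n and adds 5: global n = 2 + 5 = 7.
Step 3: h() returns its local n = 100 (unaffected by inner).
Step 4: result = global n = 7

The answer is 7.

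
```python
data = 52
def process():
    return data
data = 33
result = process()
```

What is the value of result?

Step 1: data is first set to 52, then reassigned to 33.
Step 2: process() is called after the reassignment, so it looks up the current global data = 33.
Step 3: result = 33

The answer is 33.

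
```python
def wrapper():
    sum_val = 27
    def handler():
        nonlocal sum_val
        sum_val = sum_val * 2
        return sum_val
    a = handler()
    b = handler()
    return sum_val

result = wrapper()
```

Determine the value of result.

Step 1: sum_val starts at 27.
Step 2: First handler(): sum_val = 27 * 2 = 54.
Step 3: Second handler(): sum_val = 54 * 2 = 108.
Step 4: result = 108

The answer is 108.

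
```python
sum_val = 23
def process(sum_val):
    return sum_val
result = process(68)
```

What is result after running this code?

Step 1: Global sum_val = 23.
Step 2: process(68) takes parameter sum_val = 68, which shadows the global.
Step 3: result = 68

The answer is 68.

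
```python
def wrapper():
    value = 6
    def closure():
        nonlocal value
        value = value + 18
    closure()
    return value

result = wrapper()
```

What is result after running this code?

Step 1: wrapper() sets value = 6.
Step 2: closure() uses nonlocal to modify value in wrapper's scope: value = 6 + 18 = 24.
Step 3: wrapper() returns the modified value = 24

The answer is 24.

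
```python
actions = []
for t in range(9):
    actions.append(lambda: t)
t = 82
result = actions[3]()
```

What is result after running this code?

Step 1: Lambdas capture the variable t by reference, not by value.
Step 2: After the loop, t is reassigned to 82.
Step 3: actions[3]() looks up the current t = 82. result = 82

The answer is 82.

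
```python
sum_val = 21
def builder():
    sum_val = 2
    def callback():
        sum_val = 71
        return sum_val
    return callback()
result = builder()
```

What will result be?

Step 1: Three scopes define sum_val: global (21), builder (2), callback (71).
Step 2: callback() has its own local sum_val = 71, which shadows both enclosing and global.
Step 3: result = 71 (local wins in LEGB)

The answer is 71.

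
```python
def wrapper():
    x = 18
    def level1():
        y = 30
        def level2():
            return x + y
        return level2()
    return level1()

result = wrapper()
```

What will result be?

Step 1: x = 18 in wrapper. y = 30 in level1.
Step 2: level2() reads x = 18 and y = 30 from enclosing scopes.
Step 3: result = 18 + 30 = 48

The answer is 48.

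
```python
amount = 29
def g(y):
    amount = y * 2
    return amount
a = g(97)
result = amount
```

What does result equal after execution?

Step 1: Global amount = 29.
Step 2: g(97) creates local amount = 97 * 2 = 194.
Step 3: Global amount unchanged because no global keyword. result = 29

The answer is 29.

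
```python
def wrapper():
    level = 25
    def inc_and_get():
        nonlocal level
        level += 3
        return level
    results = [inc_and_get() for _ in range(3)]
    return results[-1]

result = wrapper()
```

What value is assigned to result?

Step 1: level = 25.
Step 2: Three calls to inc_and_get(), each adding 3.
Step 3: Last value = 25 + 3 * 3 = 34

The answer is 34.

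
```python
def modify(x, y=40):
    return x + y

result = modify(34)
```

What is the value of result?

Step 1: modify(34) uses default y = 40.
Step 2: Returns 34 + 40 = 74.
Step 3: result = 74

The answer is 74.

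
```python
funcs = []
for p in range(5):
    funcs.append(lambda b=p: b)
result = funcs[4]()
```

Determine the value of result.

Step 1: Default argument b=p captures p's value at each iteration.
Step 2: funcs[4] captured b = 4 when p was 4.
Step 3: result = 4

The answer is 4.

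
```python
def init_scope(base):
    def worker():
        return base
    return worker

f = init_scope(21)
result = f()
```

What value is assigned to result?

Step 1: init_scope(21) creates closure capturing base = 21.
Step 2: f() returns the captured base = 21.
Step 3: result = 21

The answer is 21.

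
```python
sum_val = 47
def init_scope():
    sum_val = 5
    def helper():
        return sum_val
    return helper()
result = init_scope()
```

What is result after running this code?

Step 1: sum_val = 47 globally, but init_scope() defines sum_val = 5 locally.
Step 2: helper() looks up sum_val. Not in local scope, so checks enclosing scope (init_scope) and finds sum_val = 5.
Step 3: result = 5

The answer is 5.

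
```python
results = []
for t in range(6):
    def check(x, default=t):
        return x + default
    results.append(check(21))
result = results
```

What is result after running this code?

Step 1: Default argument default=t is evaluated at function definition time.
Step 2: Each iteration creates check with default = current t value.
Step 3: check(21) returns 21 + default. results = [21, 22, 23, 24, 25, 26]

The answer is [21, 22, 23, 24, 25, 26].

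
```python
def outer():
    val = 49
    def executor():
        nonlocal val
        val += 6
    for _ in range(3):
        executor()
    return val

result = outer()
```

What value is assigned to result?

Step 1: val = 49.
Step 2: executor() is called 3 times in a loop, each adding 6 via nonlocal.
Step 3: val = 49 + 6 * 3 = 67

The answer is 67.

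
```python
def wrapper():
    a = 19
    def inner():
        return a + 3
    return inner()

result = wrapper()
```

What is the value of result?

Step 1: wrapper() defines a = 19.
Step 2: inner() reads a = 19 from enclosing scope, returns 19 + 3 = 22.
Step 3: result = 22

The answer is 22.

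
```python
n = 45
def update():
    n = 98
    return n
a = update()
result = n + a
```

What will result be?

Step 1: Global n = 45. update() returns local n = 98.
Step 2: a = 98. Global n still = 45.
Step 3: result = 45 + 98 = 143

The answer is 143.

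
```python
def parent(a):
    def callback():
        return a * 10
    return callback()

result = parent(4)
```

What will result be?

Step 1: parent(4) binds parameter a = 4.
Step 2: callback() accesses a = 4 from enclosing scope.
Step 3: result = 4 * 10 = 40

The answer is 40.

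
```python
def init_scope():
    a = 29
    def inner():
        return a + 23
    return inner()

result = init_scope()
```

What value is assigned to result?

Step 1: init_scope() defines a = 29.
Step 2: inner() reads a = 29 from enclosing scope, returns 29 + 23 = 52.
Step 3: result = 52

The answer is 52.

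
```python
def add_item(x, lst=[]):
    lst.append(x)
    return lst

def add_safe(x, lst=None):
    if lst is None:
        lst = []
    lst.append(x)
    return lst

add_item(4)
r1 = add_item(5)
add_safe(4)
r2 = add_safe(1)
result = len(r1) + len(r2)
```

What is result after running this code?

Step 1: add_item shares mutable default: after 2 calls, lst = [4, 5], len = 2.
Step 2: add_safe creates fresh list each time: r2 = [1], len = 1.
Step 3: result = 2 + 1 = 3

The answer is 3.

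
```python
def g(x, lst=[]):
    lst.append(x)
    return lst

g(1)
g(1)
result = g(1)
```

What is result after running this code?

Step 1: Mutable default argument gotcha! The list [] is created once.
Step 2: Each call appends to the SAME list: [1], [1, 1], [1, 1, 1].
Step 3: result = [1, 1, 1]

The answer is [1, 1, 1].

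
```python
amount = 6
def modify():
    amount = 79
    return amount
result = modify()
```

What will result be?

Step 1: Global amount = 6.
Step 2: modify() creates local amount = 79, shadowing the global.
Step 3: Returns local amount = 79. result = 79

The answer is 79.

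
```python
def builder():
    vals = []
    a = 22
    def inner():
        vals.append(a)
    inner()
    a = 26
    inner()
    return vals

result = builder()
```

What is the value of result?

Step 1: a = 22. inner() appends current a to vals.
Step 2: First inner(): appends 22. Then a = 26.
Step 3: Second inner(): appends 26 (closure sees updated a). result = [22, 26]

The answer is [22, 26].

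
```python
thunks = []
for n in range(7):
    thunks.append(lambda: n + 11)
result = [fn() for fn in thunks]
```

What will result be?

Step 1: All lambdas capture n by reference. After the loop, n = 6.
Step 2: Each call returns 6 + 11 = 17.
Step 3: result = [17, 17, 17, 17, 17, 17, 17]

The answer is [17, 17, 17, 17, 17, 17, 17].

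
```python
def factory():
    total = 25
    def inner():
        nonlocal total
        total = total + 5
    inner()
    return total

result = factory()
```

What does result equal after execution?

Step 1: factory() sets total = 25.
Step 2: inner() uses nonlocal to modify total in factory's scope: total = 25 + 5 = 30.
Step 3: factory() returns the modified total = 30

The answer is 30.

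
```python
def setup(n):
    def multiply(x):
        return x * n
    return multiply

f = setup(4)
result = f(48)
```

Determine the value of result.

Step 1: setup(4) returns multiply closure with n = 4.
Step 2: f(48) computes 48 * 4 = 192.
Step 3: result = 192

The answer is 192.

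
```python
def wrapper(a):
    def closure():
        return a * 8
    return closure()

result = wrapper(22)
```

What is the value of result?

Step 1: wrapper(22) binds parameter a = 22.
Step 2: closure() accesses a = 22 from enclosing scope.
Step 3: result = 22 * 8 = 176

The answer is 176.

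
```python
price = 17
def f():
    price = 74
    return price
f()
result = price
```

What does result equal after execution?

Step 1: Global price = 17.
Step 2: f() creates local price = 74 (shadow, not modification).
Step 3: After f() returns, global price is unchanged. result = 17

The answer is 17.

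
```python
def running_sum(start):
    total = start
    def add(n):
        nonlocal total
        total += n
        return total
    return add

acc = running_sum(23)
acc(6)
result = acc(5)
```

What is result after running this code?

Step 1: running_sum(23) creates closure with total = 23.
Step 2: First acc(6): total = 23 + 6 = 29.
Step 3: Second acc(5): total = 29 + 5 = 34. result = 34

The answer is 34.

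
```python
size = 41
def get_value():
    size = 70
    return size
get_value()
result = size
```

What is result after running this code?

Step 1: size = 41 globally.
Step 2: get_value() creates a LOCAL size = 70 (no global keyword!).
Step 3: The global size is unchanged. result = 41

The answer is 41.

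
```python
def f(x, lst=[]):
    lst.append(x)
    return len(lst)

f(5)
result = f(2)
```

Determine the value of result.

Step 1: Mutable default list persists between calls.
Step 2: First call: lst = [5], len = 1. Second call: lst = [5, 2], len = 2.
Step 3: result = 2

The answer is 2.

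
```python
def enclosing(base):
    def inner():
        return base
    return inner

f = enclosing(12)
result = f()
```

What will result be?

Step 1: enclosing(12) creates closure capturing base = 12.
Step 2: f() returns the captured base = 12.
Step 3: result = 12

The answer is 12.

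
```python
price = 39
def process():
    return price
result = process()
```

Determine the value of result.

Step 1: price = 39 is defined in the global scope.
Step 2: process() looks up price. No local price exists, so Python checks the global scope via LEGB rule and finds price = 39.
Step 3: result = 39

The answer is 39.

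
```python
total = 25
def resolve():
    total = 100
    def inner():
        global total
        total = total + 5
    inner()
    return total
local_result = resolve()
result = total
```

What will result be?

Step 1: Global total = 25. resolve() creates local total = 100.
Step 2: inner() declares global total and adds 5: global total = 25 + 5 = 30.
Step 3: resolve() returns its local total = 100 (unaffected by inner).
Step 4: result = global total = 30

The answer is 30.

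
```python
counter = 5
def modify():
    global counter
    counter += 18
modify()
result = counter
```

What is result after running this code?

Step 1: counter = 5 globally.
Step 2: modify() modifies global counter: counter += 18 = 23.
Step 3: result = 23

The answer is 23.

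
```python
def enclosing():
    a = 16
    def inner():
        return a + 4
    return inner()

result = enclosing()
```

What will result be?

Step 1: enclosing() defines a = 16.
Step 2: inner() reads a = 16 from enclosing scope, returns 16 + 4 = 20.
Step 3: result = 20

The answer is 20.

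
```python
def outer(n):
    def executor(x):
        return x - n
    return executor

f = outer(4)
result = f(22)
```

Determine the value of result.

Step 1: outer(4) creates a closure capturing n = 4.
Step 2: f(22) computes 22 - 4 = 18.
Step 3: result = 18

The answer is 18.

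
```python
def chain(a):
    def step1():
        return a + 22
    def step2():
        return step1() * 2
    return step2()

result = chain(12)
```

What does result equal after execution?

Step 1: chain(12) captures a = 12.
Step 2: step2() calls step1() which returns 12 + 22 = 34.
Step 3: step2() returns 34 * 2 = 68

The answer is 68.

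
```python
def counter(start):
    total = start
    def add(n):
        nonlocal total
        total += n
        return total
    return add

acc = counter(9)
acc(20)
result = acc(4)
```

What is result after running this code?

Step 1: counter(9) creates closure with total = 9.
Step 2: First acc(20): total = 9 + 20 = 29.
Step 3: Second acc(4): total = 29 + 4 = 33. result = 33

The answer is 33.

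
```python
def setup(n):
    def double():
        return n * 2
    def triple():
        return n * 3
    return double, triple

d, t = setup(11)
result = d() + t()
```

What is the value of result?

Step 1: Both closures capture the same n = 11.
Step 2: d() = 11 * 2 = 22, t() = 11 * 3 = 33.
Step 3: result = 22 + 33 = 55

The answer is 55.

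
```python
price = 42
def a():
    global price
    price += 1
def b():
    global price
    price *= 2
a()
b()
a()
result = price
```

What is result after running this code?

Step 1: price = 42.
Step 2: a(): price = 42 + 1 = 43.
Step 3: b(): price = 43 * 2 = 86.
Step 4: a(): price = 86 + 1 = 87

The answer is 87.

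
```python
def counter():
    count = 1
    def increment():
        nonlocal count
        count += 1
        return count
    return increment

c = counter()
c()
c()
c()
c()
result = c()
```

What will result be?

Step 1: counter() creates closure with count = 1.
Step 2: Each c() call increments count via nonlocal. After 5 calls: 1 + 5 = 6.
Step 3: result = 6

The answer is 6.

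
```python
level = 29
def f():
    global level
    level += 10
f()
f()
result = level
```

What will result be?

Step 1: level = 29.
Step 2: First f(): level = 29 + 10 = 39.
Step 3: Second f(): level = 39 + 10 = 49. result = 49

The answer is 49.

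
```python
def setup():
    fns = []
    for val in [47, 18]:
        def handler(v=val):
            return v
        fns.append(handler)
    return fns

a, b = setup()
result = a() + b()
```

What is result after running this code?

Step 1: Default argument v=val captures val at each iteration.
Step 2: a() returns 47 (captured at first iteration), b() returns 18 (captured at second).
Step 3: result = 47 + 18 = 65

The answer is 65.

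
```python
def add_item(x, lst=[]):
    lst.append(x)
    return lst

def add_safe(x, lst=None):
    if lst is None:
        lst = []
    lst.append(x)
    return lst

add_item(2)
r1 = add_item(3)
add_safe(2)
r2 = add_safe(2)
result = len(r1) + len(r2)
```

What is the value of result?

Step 1: add_item shares mutable default: after 2 calls, lst = [2, 3], len = 2.
Step 2: add_safe creates fresh list each time: r2 = [2], len = 1.
Step 3: result = 2 + 1 = 3

The answer is 3.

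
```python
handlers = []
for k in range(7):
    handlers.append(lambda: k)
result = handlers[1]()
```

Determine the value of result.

Step 1: The loop creates 7 lambdas, all referencing the same variable k.
Step 2: After the loop, k = 6 (final value).
Step 3: handlers[1]() looks up k at call time and finds 6. This is the late binding gotcha. result = 6

The answer is 6.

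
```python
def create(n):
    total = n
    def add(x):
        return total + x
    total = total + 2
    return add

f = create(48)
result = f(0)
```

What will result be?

Step 1: create(48) sets total = 48, then total = 48 + 2 = 50.
Step 2: Closures capture by reference, so add sees total = 50.
Step 3: f(0) returns 50 + 0 = 50

The answer is 50.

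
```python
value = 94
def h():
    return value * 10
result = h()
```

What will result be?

Step 1: value = 94 is defined globally.
Step 2: h() looks up value from global scope = 94, then computes 94 * 10 = 940.
Step 3: result = 940

The answer is 940.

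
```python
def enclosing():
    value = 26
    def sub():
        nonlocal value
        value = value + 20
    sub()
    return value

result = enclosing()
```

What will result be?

Step 1: enclosing() sets value = 26.
Step 2: sub() uses nonlocal to modify value in enclosing's scope: value = 26 + 20 = 46.
Step 3: enclosing() returns the modified value = 46

The answer is 46.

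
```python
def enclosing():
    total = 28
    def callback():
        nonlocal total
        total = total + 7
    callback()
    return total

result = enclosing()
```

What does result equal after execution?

Step 1: enclosing() sets total = 28.
Step 2: callback() uses nonlocal to modify total in enclosing's scope: total = 28 + 7 = 35.
Step 3: enclosing() returns the modified total = 35

The answer is 35.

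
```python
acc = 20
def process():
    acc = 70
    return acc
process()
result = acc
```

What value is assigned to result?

Step 1: acc = 20 globally.
Step 2: process() creates a LOCAL acc = 70 (no global keyword!).
Step 3: The global acc is unchanged. result = 20

The answer is 20.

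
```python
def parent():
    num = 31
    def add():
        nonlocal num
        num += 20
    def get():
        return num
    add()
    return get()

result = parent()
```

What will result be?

Step 1: num = 31. add() modifies it via nonlocal, get() reads it.
Step 2: add() makes num = 31 + 20 = 51.
Step 3: get() returns 51. result = 51

The answer is 51.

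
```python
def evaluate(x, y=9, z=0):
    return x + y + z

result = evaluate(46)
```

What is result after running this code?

Step 1: evaluate(46) uses defaults y = 9, z = 0.
Step 2: Returns 46 + 9 + 0 = 55.
Step 3: result = 55

The answer is 55.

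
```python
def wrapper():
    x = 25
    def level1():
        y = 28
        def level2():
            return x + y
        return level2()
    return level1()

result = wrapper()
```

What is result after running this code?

Step 1: x = 25 in wrapper. y = 28 in level1.
Step 2: level2() reads x = 25 and y = 28 from enclosing scopes.
Step 3: result = 25 + 28 = 53

The answer is 53.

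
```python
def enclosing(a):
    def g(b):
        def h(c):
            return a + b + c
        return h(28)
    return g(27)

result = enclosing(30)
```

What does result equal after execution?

Step 1: a = 30, b = 27, c = 28 across three nested scopes.
Step 2: h() accesses all three via LEGB rule.
Step 3: result = 30 + 27 + 28 = 85

The answer is 85.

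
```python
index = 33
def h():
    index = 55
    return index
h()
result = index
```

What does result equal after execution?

Step 1: index = 33 globally.
Step 2: h() creates a LOCAL index = 55 (no global keyword!).
Step 3: The global index is unchanged. result = 33

The answer is 33.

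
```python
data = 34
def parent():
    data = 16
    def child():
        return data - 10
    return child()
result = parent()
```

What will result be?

Step 1: parent() shadows global data with data = 16.
Step 2: child() finds data = 16 in enclosing scope, computes 16 - 10 = 6.
Step 3: result = 6

The answer is 6.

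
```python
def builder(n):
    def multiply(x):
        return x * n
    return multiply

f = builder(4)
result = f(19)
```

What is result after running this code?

Step 1: builder(4) returns multiply closure with n = 4.
Step 2: f(19) computes 19 * 4 = 76.
Step 3: result = 76

The answer is 76.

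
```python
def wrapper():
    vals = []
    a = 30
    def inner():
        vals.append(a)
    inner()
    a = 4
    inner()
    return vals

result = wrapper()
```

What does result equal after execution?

Step 1: a = 30. inner() appends current a to vals.
Step 2: First inner(): appends 30. Then a = 4.
Step 3: Second inner(): appends 4 (closure sees updated a). result = [30, 4]

The answer is [30, 4].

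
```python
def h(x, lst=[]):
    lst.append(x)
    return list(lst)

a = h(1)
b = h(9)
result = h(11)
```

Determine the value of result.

Step 1: Default list is shared. list() creates copies for return values.
Step 2: Internal list grows: [1] -> [1, 9] -> [1, 9, 11].
Step 3: result = [1, 9, 11]

The answer is [1, 9, 11].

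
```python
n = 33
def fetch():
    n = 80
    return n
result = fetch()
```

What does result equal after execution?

Step 1: Global n = 33.
Step 2: fetch() creates local n = 80, shadowing the global.
Step 3: Returns local n = 80. result = 80

The answer is 80.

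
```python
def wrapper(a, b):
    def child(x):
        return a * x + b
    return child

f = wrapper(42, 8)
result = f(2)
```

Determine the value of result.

Step 1: wrapper(42, 8) captures a = 42, b = 8.
Step 2: f(2) computes 42 * 2 + 8 = 92.
Step 3: result = 92

The answer is 92.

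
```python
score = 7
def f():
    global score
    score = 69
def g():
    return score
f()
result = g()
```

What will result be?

Step 1: score = 7.
Step 2: f() sets global score = 69.
Step 3: g() reads global score = 69. result = 69

The answer is 69.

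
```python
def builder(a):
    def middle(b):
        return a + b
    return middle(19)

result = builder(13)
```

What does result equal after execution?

Step 1: builder(13) passes a = 13.
Step 2: middle(19) has b = 19, reads a = 13 from enclosing.
Step 3: result = 13 + 19 = 32

The answer is 32.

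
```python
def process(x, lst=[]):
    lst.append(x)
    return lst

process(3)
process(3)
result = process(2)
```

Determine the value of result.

Step 1: Mutable default argument gotcha! The list [] is created once.
Step 2: Each call appends to the SAME list: [3], [3, 3], [3, 3, 2].
Step 3: result = [3, 3, 2]

The answer is [3, 3, 2].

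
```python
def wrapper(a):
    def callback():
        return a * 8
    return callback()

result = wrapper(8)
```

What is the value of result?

Step 1: wrapper(8) binds parameter a = 8.
Step 2: callback() accesses a = 8 from enclosing scope.
Step 3: result = 8 * 8 = 64

The answer is 64.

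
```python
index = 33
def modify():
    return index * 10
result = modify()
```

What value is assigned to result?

Step 1: index = 33 is defined globally.
Step 2: modify() looks up index from global scope = 33, then computes 33 * 10 = 330.
Step 3: result = 330

The answer is 330.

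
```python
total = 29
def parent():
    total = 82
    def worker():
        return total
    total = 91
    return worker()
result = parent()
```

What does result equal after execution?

Step 1: parent() sets total = 82, then later total = 91.
Step 2: worker() is called after total is reassigned to 91. Closures capture variables by reference, not by value.
Step 3: result = 91

The answer is 91.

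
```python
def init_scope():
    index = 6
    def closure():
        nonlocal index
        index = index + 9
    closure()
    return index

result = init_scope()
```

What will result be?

Step 1: init_scope() sets index = 6.
Step 2: closure() uses nonlocal to modify index in init_scope's scope: index = 6 + 9 = 15.
Step 3: init_scope() returns the modified index = 15

The answer is 15.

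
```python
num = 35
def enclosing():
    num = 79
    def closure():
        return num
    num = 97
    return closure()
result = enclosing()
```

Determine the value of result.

Step 1: enclosing() sets num = 79, then later num = 97.
Step 2: closure() is called after num is reassigned to 97. Closures capture variables by reference, not by value.
Step 3: result = 97

The answer is 97.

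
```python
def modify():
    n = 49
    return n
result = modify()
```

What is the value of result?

Step 1: modify() defines n = 49 in its local scope.
Step 2: return n finds the local variable n = 49.
Step 3: result = 49

The answer is 49.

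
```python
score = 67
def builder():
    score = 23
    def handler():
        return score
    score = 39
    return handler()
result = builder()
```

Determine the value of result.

Step 1: builder() sets score = 23, then later score = 39.
Step 2: handler() is called after score is reassigned to 39. Closures capture variables by reference, not by value.
Step 3: result = 39

The answer is 39.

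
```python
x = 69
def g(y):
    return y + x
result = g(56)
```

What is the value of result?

Step 1: x = 69 is defined globally.
Step 2: g(56) uses parameter y = 56 and looks up x from global scope = 69.
Step 3: result = 56 + 69 = 125

The answer is 125.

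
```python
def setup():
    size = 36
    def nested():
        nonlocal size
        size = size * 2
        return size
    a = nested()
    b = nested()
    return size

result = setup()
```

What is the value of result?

Step 1: size starts at 36.
Step 2: First nested(): size = 36 * 2 = 72.
Step 3: Second nested(): size = 72 * 2 = 144.
Step 4: result = 144

The answer is 144.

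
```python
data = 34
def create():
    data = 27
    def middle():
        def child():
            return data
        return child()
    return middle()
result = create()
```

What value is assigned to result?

Step 1: create() defines data = 27. middle() and child() have no local data.
Step 2: child() checks local (none), enclosing middle() (none), enclosing create() and finds data = 27.
Step 3: result = 27

The answer is 27.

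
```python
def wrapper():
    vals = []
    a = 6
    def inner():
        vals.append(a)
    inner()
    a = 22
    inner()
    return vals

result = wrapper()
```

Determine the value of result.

Step 1: a = 6. inner() appends current a to vals.
Step 2: First inner(): appends 6. Then a = 22.
Step 3: Second inner(): appends 22 (closure sees updated a). result = [6, 22]

The answer is [6, 22].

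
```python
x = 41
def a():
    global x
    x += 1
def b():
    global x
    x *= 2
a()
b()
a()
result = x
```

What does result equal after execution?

Step 1: x = 41.
Step 2: a(): x = 41 + 1 = 42.
Step 3: b(): x = 42 * 2 = 84.
Step 4: a(): x = 84 + 1 = 85

The answer is 85.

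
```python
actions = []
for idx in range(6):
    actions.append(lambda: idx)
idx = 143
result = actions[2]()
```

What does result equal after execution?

Step 1: Lambdas capture the variable idx by reference, not by value.
Step 2: After the loop, idx is reassigned to 143.
Step 3: actions[2]() looks up the current idx = 143. result = 143

The answer is 143.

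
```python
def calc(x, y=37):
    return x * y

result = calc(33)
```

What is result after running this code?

Step 1: calc(33) uses default y = 37.
Step 2: Returns 33 * 37 = 1221.
Step 3: result = 1221

The answer is 1221.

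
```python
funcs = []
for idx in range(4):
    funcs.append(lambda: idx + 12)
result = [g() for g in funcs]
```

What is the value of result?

Step 1: All lambdas capture idx by reference. After the loop, idx = 3.
Step 2: Each call returns 3 + 12 = 15.
Step 3: result = [15, 15, 15, 15]

The answer is [15, 15, 15, 15].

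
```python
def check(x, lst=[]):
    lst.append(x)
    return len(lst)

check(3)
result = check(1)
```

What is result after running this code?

Step 1: Mutable default list persists between calls.
Step 2: First call: lst = [3], len = 1. Second call: lst = [3, 1], len = 2.
Step 3: result = 2

The answer is 2.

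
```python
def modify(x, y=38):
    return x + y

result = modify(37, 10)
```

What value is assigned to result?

Step 1: modify(37, 10) overrides default y with 10.
Step 2: Returns 37 + 10 = 47.
Step 3: result = 47

The answer is 47.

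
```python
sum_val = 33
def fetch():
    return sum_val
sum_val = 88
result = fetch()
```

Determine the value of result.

Step 1: sum_val is first set to 33, then reassigned to 88.
Step 2: fetch() is called after the reassignment, so it looks up the current global sum_val = 88.
Step 3: result = 88

The answer is 88.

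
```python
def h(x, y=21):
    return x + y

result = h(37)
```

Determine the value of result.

Step 1: h(37) uses default y = 21.
Step 2: Returns 37 + 21 = 58.
Step 3: result = 58

The answer is 58.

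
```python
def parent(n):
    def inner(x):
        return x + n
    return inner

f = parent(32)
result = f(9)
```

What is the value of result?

Step 1: parent(32) creates a closure that captures n = 32.
Step 2: f(9) calls the closure with x = 9, returning 9 + 32 = 41.
Step 3: result = 41

The answer is 41.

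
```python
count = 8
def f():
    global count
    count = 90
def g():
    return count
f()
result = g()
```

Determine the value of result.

Step 1: count = 8.
Step 2: f() sets global count = 90.
Step 3: g() reads global count = 90. result = 90

The answer is 90.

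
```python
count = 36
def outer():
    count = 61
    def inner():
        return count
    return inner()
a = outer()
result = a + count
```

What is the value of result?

Step 1: outer() has local count = 61. inner() reads from enclosing.
Step 2: outer() returns 61. Global count = 36 unchanged.
Step 3: result = 61 + 36 = 97

The answer is 97.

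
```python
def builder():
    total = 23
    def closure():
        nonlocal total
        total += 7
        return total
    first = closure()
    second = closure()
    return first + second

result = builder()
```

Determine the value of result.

Step 1: total starts at 23.
Step 2: First call: total = 23 + 7 = 30, returns 30.
Step 3: Second call: total = 30 + 7 = 37, returns 37.
Step 4: result = 30 + 37 = 67

The answer is 67.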